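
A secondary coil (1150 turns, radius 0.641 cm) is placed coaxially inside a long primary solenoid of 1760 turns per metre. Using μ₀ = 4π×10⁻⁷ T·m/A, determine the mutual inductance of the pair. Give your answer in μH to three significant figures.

The outer solenoid produces a uniform field B₁ = μ₀n₁I₁ across the inner coil,
so the flux linkage is N₂Φ = N₂B₁A₂ = μ₀n₁N₂A₂·I₁, giving M = μ₀n₁N₂A₂.
A₂ = πr² = π(6.410×10^-3 m)² = 1.291×10^-4 m².
M = (4π×10⁻⁷)(1760)(1150)(1.291×10^-4) = 3.283×10^-4 H.

M ≈ 328 μH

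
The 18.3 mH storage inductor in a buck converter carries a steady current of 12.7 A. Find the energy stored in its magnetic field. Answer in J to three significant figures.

U ≈ 1.48 J

Stored magnetic energy: U = ½LI².
U = ½(1.830×10^-2 H)(12.7 A)² = 1.476 J.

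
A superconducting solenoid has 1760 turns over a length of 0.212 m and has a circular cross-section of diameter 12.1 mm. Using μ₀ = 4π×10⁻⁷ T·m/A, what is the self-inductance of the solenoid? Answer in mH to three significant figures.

L ≈ 2.11 mH

A = π(d/2)² = π(6.050×10^-3 m)² = 1.150×10^-4 m².
For a long solenoid, L = μ₀N²A/ℓ.
L = (4π×10⁻⁷)(1760)²(1.150×10^-4)/(0.212 m) = 2.111×10^-3 H.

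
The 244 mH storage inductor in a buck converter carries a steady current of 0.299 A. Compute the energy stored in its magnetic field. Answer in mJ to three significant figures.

U ≈ 10.9 mJ

Stored magnetic energy: U = ½LI².
U = ½(0.244 H)(0.299 A)² = 1.091×10^-2 J.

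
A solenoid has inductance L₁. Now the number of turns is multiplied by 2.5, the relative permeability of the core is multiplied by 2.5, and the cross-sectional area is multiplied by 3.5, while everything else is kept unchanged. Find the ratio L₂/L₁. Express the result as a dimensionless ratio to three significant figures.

L₂/L₁ = 54.7

For a solenoid, L ∝ μᵣN²A/ℓ.
L₂/L₁ = (2.5)^2 × (2.5) × (3.5) = 54.7.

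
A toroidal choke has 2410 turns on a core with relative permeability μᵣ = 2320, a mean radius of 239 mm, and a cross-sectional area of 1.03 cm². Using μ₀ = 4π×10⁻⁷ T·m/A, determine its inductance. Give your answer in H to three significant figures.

For a thin toroid, L = μ₀μᵣN²A/(2πR).
L = (4π×10⁻⁷)(2320)(2410)²(1.030×10^-4) / (2π×0.239 m) = 1.161 H.

L ≈ 1.16 H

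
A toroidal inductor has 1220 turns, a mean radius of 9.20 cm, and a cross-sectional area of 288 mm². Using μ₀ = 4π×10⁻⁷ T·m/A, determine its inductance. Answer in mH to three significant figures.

L ≈ 0.932 mH

For a thin toroid, L = μ₀N²A/(2πR).
L = (4π×10⁻⁷)(1220)²(2.880×10^-4) / (2π×9.200×10^-2 m) = 9.319×10^-4 H.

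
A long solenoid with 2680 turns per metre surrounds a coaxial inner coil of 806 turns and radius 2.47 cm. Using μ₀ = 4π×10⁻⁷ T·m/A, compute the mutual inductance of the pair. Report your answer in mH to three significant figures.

M ≈ 5.20 mH

The outer solenoid produces a uniform field B₁ = μ₀n₁I₁ across the inner coil,
so the flux linkage is N₂Φ = N₂B₁A₂ = μ₀n₁N₂A₂·I₁, giving M = μ₀n₁N₂A₂.
A₂ = πr² = π(2.470×10^-2 m)² = 1.917×10^-3 m².
M = (4π×10⁻⁷)(2680)(806)(1.917×10^-3) = 5.203×10^-3 H.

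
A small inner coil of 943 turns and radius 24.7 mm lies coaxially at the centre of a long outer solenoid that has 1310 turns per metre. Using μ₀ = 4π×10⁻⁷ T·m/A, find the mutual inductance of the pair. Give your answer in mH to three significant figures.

M ≈ 2.98 mH

The outer solenoid produces a uniform field B₁ = μ₀n₁I₁ across the inner coil,
so the flux linkage is N₂Φ = N₂B₁A₂ = μ₀n₁N₂A₂·I₁, giving M = μ₀n₁N₂A₂.
A₂ = πr² = π(2.470×10^-2 m)² = 1.917×10^-3 m².
M = (4π×10⁻⁷)(1310)(943)(1.917×10^-3) = 2.975×10^-3 H.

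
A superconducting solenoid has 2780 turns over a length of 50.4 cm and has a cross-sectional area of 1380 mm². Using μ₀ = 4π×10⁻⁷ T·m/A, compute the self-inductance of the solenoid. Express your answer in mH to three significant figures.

L ≈ 26.6 mH

A = 1380 mm² = 1.380×10^-3 m².
For a long solenoid, L = μ₀N²A/ℓ.
L = (4π×10⁻⁷)(2780)²(1.380×10^-3)/(0.504 m) = 2.659×10^-2 H.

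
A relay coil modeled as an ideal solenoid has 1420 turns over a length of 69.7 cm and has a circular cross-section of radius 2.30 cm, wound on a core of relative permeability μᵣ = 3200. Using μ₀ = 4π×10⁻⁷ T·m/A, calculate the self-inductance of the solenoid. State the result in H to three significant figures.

L ≈ 19.3 H

A = πr² = π(2.300×10^-2 m)² = 1.662×10^-3 m².
For a long solenoid, L = μ₀μᵣN²A/ℓ.
L = (4π×10⁻⁷)(3200)(1420)²(1.662×10^-3)/(0.697 m) = 19.33 H.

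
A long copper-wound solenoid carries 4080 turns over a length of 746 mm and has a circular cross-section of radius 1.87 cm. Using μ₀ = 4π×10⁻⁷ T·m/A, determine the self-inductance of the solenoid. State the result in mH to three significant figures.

L ≈ 30.8 mH

A = πr² = π(1.870×10^-2 m)² = 1.099×10^-3 m².
For a long solenoid, L = μ₀N²A/ℓ.
L = (4π×10⁻⁷)(4080)²(1.099×10^-3)/(0.746 m) = 3.081×10^-2 H.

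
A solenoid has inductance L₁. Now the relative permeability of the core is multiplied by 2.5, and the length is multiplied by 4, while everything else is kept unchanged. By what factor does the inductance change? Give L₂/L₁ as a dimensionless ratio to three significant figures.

For a solenoid, L ∝ μᵣN²A/ℓ.
L₂/L₁ = (2.5) × (4)^-1 = 0.625.

L₂/L₁ = 0.625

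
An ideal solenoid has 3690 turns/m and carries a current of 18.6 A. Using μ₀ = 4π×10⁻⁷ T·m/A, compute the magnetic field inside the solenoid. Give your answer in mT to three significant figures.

Inside a long solenoid, B = μ₀nI.
B = (4π×10⁻⁷)(3.690×10^3 m⁻¹)(18.6 A) = 8.6248×10^-2 T.

B ≈ 86.2 mT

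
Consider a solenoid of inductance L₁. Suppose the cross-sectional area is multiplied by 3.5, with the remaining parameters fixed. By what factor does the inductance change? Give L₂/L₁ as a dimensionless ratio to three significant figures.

L₂/L₁ = 3.50

For a solenoid, L ∝ μᵣN²A/ℓ.
L₂/L₁ = (3.5) = 3.50.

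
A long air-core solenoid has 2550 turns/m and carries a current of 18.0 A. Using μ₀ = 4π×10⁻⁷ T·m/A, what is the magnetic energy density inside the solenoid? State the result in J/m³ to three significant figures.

B = μ₀nI = (4π×10⁻⁷)(2.550×10^3)(18.0) = 5.768×10^-2 T.
u = B²/(2μ₀) = (5.768×10^-2)²/(2×4π×10⁻⁷) = 1.324×10^3 J/m³.

u ≈ 1320 J/m³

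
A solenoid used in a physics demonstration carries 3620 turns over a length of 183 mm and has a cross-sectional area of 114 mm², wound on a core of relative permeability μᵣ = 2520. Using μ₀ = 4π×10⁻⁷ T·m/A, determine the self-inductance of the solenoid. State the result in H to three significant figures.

A = 114 mm² = 1.140×10^-4 m².
For a long solenoid, L = μ₀μᵣN²A/ℓ.
L = (4π×10⁻⁷)(2520)(3620)²(1.140×10^-4)/(0.183 m) = 25.85 H.

L ≈ 25.9 H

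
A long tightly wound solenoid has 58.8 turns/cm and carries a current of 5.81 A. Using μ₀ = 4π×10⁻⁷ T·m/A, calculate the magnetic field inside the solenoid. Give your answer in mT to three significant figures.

B ≈ 42.9 mT

Inside a long solenoid, B = μ₀nI.
B = (4π×10⁻⁷)(5.880×10^3 m⁻¹)(5.81 A) = 4.293×10^-2 T.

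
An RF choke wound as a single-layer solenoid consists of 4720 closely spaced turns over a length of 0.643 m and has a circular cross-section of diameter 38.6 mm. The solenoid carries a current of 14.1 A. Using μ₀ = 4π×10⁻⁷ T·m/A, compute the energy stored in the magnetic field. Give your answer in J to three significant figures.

U ≈ 5.06 J

A = π(d/2)² = π(1.930×10^-2 m)² = 1.170×10^-3 m².
L = μ₀N²A/ℓ = (4π×10⁻⁷)(4720)²(1.170×10^-3)/(0.643) = 5.095×10^-2 H.
U = ½LI² = ½(5.095×10^-2)(14.1)² = 5.0647 J.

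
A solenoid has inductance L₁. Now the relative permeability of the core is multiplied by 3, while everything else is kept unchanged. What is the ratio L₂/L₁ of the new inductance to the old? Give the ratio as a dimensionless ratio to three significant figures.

L₂/L₁ = 3.00

For a solenoid, L ∝ μᵣN²A/ℓ.
L₂/L₁ = (3) = 3.00.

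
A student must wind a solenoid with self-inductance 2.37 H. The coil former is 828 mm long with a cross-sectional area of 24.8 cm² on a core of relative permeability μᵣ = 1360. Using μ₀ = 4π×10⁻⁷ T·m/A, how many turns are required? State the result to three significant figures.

N ≈ 680 turns

A = 24.8 cm² = 2.480×10^-3 m².
From L = μ₀μᵣN²A/ℓ, N = √(Lℓ / (μ₀μᵣA)).
N = √[(2.37)(0.828) / ((4π×10⁻⁷)(1360)×2.480×10^-3)] = √(4.630×10^5) ≈ 680.4.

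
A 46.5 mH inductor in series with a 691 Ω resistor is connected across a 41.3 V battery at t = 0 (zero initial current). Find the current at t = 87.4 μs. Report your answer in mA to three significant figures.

I ≈ 43.5 mA

τ = L/R = 4.650×10^-2/691 = 6.729×10^-5 s; final current I_∞ = ε/R = 41.3/691 = 5.977×10^-2 A.
I(t) = I_∞(1 − e^(−t/τ)) with t/τ = 1.299.
I = (5.977×10^-2)(1 − e^(−1.299)) = 4.346×10^-2 A.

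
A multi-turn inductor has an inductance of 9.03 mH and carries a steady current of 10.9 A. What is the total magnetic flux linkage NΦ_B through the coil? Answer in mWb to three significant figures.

NΦ_B ≈ 98.4 mWb

From L = NΦ_B/I, the flux linkage is NΦ_B = LI.
NΦ_B = (9.030×10^-3 H)(10.9 A) = 9.843×10^-2 Wb.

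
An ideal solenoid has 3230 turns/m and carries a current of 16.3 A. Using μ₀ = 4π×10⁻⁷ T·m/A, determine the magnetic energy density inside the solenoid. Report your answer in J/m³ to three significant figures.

u ≈ 1740 J/m³

B = μ₀nI = (4π×10⁻⁷)(3.230×10^3)(16.3) = 6.616×10^-2 T.
u = B²/(2μ₀) = (6.616×10^-2)²/(2×4π×10⁻⁷) = 1.742×10^3 J/m³.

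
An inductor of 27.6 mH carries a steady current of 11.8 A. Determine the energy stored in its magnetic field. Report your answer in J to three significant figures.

Stored magnetic energy: U = ½LI².
U = ½(2.760×10^-2 H)(11.8 A)² = 1.922 J.

U ≈ 1.92 J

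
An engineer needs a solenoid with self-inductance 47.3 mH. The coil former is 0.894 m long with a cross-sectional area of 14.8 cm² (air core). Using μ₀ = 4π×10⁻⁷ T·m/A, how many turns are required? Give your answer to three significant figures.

A = 14.8 cm² = 1.480×10^-3 m².
From L = μ₀N²A/ℓ, N = √(Lℓ / (μ₀A)).
N = √[(4.730×10^-2)(0.894) / ((4π×10⁻⁷)×1.480×10^-3)] = √(2.274×10^7) ≈ 4768.3.

N ≈ 4770 turns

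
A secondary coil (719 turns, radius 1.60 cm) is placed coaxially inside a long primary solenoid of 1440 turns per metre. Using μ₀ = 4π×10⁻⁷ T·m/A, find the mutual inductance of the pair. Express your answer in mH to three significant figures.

The outer solenoid produces a uniform field B₁ = μ₀n₁I₁ across the inner coil,
so the flux linkage is N₂Φ = N₂B₁A₂ = μ₀n₁N₂A₂·I₁, giving M = μ₀n₁N₂A₂.
A₂ = πr² = π(1.600×10^-2 m)² = 8.042×10^-4 m².
M = (4π×10⁻⁷)(1440)(719)(8.042×10^-4) = 1.046×10^-3 H.

M ≈ 1.05 mH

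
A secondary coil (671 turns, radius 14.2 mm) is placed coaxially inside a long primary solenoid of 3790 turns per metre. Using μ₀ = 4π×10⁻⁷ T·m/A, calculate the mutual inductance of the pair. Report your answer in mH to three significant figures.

The outer solenoid produces a uniform field B₁ = μ₀n₁I₁ across the inner coil,
so the flux linkage is N₂Φ = N₂B₁A₂ = μ₀n₁N₂A₂·I₁, giving M = μ₀n₁N₂A₂.
A₂ = πr² = π(1.420×10^-2 m)² = 6.3347×10^-4 m².
M = (4π×10⁻⁷)(3790)(671)(6.3347×10^-4) = 2.024×10^-3 H.

M ≈ 2.02 mH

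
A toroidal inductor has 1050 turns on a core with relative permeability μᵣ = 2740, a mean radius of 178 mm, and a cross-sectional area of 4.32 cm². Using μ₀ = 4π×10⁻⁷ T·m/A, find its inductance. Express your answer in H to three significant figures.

L ≈ 1.47 H

For a thin toroid, L = μ₀μᵣN²A/(2πR).
L = (4π×10⁻⁷)(2740)(1050)²(4.320×10^-4) / (2π×0.178 m) = 1.466 H.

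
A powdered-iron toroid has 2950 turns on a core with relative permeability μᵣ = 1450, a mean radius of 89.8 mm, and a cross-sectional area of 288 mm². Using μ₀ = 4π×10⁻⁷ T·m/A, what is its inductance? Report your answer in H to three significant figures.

For a thin toroid, L = μ₀μᵣN²A/(2πR).
L = (4π×10⁻⁷)(1450)(2950)²(2.880×10^-4) / (2π×8.980×10^-2 m) = 8.094 H.

L ≈ 8.09 H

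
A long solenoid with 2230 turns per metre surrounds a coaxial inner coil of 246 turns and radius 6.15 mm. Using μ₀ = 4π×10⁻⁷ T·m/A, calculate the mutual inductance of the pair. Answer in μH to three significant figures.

The outer solenoid produces a uniform field B₁ = μ₀n₁I₁ across the inner coil,
so the flux linkage is N₂Φ = N₂B₁A₂ = μ₀n₁N₂A₂·I₁, giving M = μ₀n₁N₂A₂.
A₂ = πr² = π(6.150×10^-3 m)² = 1.188×10^-4 m².
M = (4π×10⁻⁷)(2230)(246)(1.188×10^-4) = 8.191×10^-5 H.

M ≈ 81.9 μH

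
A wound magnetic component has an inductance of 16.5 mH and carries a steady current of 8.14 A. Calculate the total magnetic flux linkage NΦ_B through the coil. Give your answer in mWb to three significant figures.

From L = NΦ_B/I, the flux linkage is NΦ_B = LI.
NΦ_B = (1.650×10^-2 H)(8.14 A) = 0.1343 Wb.

NΦ_B ≈ 134 mWb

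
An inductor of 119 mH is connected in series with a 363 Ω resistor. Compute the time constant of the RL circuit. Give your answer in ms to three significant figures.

τ ≈ 0.328 ms

τ = L/R = (0.119 H)/(363 Ω) = 3.278×10^-4 s.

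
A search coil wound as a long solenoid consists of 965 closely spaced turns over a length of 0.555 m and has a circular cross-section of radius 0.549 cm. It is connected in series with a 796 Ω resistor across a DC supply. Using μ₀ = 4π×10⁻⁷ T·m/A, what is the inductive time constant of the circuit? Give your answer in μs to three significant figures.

τ ≈ 0.251 μs

A = πr² = π(5.490×10^-3 m)² = 9.469×10^-5 m².
L = μ₀N²A/ℓ = (4π×10⁻⁷)(965)²(9.469×10^-5)/(0.555) = 1.996×10^-4 H.
τ = L/R = (1.996×10^-4)/(796) = 2.508×10^-7 s.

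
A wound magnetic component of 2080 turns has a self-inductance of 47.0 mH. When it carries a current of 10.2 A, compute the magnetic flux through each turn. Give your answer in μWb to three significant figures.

From L = NΦ_B/I, the flux per turn is Φ_B = LI/N.
Φ_B = (4.700×10^-2 H)(10.2 A)/2080 = 2.3048×10^-4 Wb.

Φ_B ≈ 230 μWb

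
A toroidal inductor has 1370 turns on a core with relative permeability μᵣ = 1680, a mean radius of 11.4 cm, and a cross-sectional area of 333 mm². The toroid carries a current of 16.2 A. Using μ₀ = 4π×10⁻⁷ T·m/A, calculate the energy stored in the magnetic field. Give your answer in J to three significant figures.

L = μ₀μᵣN²A/(2πR) = (4π×10⁻⁷)(1680)(1370)²(3.330×10^-4)/(2π×0.114) = 1.842 H.
U = ½LI² = ½(1.842)(16.2)² = 241.7 J.

U ≈ 242 J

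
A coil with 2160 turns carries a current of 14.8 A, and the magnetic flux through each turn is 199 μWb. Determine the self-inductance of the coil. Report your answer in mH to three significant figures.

Self-inductance is defined by L = NΦ_B/I (flux linkage over current).
L = (2160)(1.990×10^-4 Wb)/(14.8 A) = 2.904×10^-2 H.

L ≈ 29.0 mH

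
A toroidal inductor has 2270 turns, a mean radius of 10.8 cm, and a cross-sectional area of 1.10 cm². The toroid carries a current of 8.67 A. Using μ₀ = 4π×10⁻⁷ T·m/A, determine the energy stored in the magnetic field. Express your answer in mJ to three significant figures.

L = μ₀N²A/(2πR) = (4π×10⁻⁷)(2270)²(1.100×10^-4)/(2π×0.108) = 1.050×10^-3 H.
U = ½LI² = ½(1.050×10^-3)(8.67)² = 3.945×10^-2 J.

U ≈ 39.5 mJ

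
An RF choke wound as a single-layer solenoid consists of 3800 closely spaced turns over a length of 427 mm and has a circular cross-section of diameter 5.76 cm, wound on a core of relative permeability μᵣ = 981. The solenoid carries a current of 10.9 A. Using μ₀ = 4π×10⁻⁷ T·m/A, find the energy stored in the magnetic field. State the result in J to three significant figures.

A = π(d/2)² = π(2.880×10^-2 m)² = 2.606×10^-3 m².
L = μ₀μᵣN²A/ℓ = (4π×10⁻⁷)(981)(3800)²(2.606×10^-3)/(0.427) = 108.6 H.
U = ½LI² = ½(108.6)(10.9)² = 6.453×10^3 J.

U ≈ 6450 J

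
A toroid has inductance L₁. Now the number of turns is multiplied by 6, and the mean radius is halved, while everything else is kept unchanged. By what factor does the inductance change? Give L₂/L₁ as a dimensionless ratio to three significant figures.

L₂/L₁ = 72.0

For a toroid, L ∝ μᵣN²A/R.
L₂/L₁ = (6)^2 × (0.5)^-1 = 72.0.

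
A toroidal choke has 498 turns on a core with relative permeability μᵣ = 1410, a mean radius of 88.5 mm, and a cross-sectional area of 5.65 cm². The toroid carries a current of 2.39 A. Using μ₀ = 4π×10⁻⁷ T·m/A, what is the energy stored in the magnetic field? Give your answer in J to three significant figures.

L = μ₀μᵣN²A/(2πR) = (4π×10⁻⁷)(1410)(498)²(5.650×10^-4)/(2π×8.850×10^-2) = 0.44649 H.
U = ½LI² = ½(0.44649)(2.39)² = 1.275 J.

U ≈ 1.28 J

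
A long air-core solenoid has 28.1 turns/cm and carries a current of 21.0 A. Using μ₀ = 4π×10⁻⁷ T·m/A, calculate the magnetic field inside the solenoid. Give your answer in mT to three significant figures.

B ≈ 74.2 mT

Inside a long solenoid, B = μ₀nI.
B = (4π×10⁻⁷)(2.810×10^3 m⁻¹)(21.0 A) = 7.415×10^-2 T.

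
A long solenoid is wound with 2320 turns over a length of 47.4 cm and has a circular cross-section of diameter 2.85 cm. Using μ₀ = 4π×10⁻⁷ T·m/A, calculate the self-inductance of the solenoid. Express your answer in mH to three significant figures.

L ≈ 9.10 mH

A = π(d/2)² = π(1.425×10^-2 m)² = 6.379×10^-4 m².
For a long solenoid, L = μ₀N²A/ℓ.
L = (4π×10⁻⁷)(2320)²(6.379×10^-4)/(0.474 m) = 9.103×10^-3 H.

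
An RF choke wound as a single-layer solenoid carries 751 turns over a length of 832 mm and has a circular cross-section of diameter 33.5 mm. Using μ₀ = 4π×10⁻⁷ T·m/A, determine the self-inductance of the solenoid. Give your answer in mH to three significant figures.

A = π(d/2)² = π(1.675×10^-2 m)² = 8.814×10^-4 m².
For a long solenoid, L = μ₀N²A/ℓ.
L = (4π×10⁻⁷)(751)²(8.814×10^-4)/(0.832 m) = 7.508×10^-4 H.

L ≈ 0.751 mH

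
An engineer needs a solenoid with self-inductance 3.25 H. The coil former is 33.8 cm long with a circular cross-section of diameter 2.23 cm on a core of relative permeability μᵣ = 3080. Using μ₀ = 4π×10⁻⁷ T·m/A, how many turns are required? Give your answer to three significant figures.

N ≈ 852 turns

A = π(d/2)² = π(1.115×10^-2 m)² = 3.906×10^-4 m².
From L = μ₀μᵣN²A/ℓ, N = √(Lℓ / (μ₀μᵣA)).
N = √[(3.25)(0.338) / ((4π×10⁻⁷)(3080)×3.906×10^-4)] = √(7.267×10^5) ≈ 852.45.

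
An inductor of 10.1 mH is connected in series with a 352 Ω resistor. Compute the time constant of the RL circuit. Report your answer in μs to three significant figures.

τ = L/R = (1.010×10^-2 H)/(352 Ω) = 2.869×10^-5 s.

τ ≈ 28.7 μs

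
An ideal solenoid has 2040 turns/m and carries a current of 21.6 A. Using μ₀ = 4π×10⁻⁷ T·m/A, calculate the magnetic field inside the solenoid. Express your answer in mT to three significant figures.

Inside a long solenoid, B = μ₀nI.
B = (4π×10⁻⁷)(2.040×10^3 m⁻¹)(21.6 A) = 5.537×10^-2 T.

B ≈ 55.4 mT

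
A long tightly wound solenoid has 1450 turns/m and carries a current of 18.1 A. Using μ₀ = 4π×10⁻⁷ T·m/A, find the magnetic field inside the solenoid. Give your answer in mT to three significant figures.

B ≈ 33.0 mT

Inside a long solenoid, B = μ₀nI.
B = (4π×10⁻⁷)(1.450×10^3 m⁻¹)(18.1 A) = 3.298×10^-2 T.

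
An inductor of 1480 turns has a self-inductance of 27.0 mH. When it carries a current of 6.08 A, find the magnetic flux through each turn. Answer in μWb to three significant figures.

From L = NΦ_B/I, the flux per turn is Φ_B = LI/N.
Φ_B = (2.700×10^-2 H)(6.08 A)/1480 = 1.109×10^-4 Wb.

Φ_B ≈ 111 μWb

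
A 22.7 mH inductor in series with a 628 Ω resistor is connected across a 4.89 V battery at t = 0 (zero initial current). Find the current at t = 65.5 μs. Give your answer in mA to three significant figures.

τ = L/R = 2.270×10^-2/628 = 3.6146×10^-5 s; final current I_∞ = ε/R = 4.89/628 = 7.787×10^-3 A.
I(t) = I_∞(1 − e^(−t/τ)) with t/τ = 1.812.
I = (7.787×10^-3)(1 − e^(−1.812)) = 6.5149×10^-3 A.

I ≈ 6.51 mA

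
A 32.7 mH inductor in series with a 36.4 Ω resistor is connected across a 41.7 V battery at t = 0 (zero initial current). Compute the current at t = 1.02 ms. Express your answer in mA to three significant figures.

I ≈ 778 mA

τ = L/R = 3.270×10^-2/36.4 = 8.984×10^-4 s; final current I_∞ = ε/R = 41.7/36.4 = 1.146 A.
I(t) = I_∞(1 − e^(−t/τ)) with t/τ = 1.135.
I = (1.146)(1 − e^(−1.135)) = 0.7775 A.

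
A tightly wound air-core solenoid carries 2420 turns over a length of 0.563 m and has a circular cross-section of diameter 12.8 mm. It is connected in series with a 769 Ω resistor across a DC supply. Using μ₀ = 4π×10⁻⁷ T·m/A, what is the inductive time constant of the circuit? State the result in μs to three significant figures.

A = π(d/2)² = π(6.400×10^-3 m)² = 1.287×10^-4 m².
L = μ₀N²A/ℓ = (4π×10⁻⁷)(2420)²(1.287×10^-4)/(0.563) = 1.682×10^-3 H.
τ = L/R = (1.682×10^-3)/(769) = 2.187×10^-6 s.

τ ≈ 2.19 μs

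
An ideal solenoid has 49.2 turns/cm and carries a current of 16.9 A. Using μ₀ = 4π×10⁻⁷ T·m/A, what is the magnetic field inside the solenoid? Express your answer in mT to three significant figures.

B ≈ 104 mT

Inside a long solenoid, B = μ₀nI.
B = (4π×10⁻⁷)(4.920×10^3 m⁻¹)(16.9 A) = 0.10449 T.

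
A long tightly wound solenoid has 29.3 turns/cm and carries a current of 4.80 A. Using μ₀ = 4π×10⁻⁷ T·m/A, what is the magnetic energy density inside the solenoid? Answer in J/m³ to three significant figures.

B = μ₀nI = (4π×10⁻⁷)(2.930×10^3)(4.80) = 1.767×10^-2 T.
u = B²/(2μ₀) = (1.767×10^-2)²/(2×4π×10⁻⁷) = 124.3 J/m³.

u ≈ 124 J/m³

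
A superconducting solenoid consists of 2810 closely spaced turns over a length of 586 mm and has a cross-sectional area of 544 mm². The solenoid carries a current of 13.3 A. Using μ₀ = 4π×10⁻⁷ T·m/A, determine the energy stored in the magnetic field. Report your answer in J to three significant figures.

A = 544 mm² = 5.440×10^-4 m².
L = μ₀N²A/ℓ = (4π×10⁻⁷)(2810)²(5.440×10^-4)/(0.586) = 9.211×10^-3 H.
U = ½LI² = ½(9.211×10^-3)(13.3)² = 0.8147 J.

U ≈ 0.815 J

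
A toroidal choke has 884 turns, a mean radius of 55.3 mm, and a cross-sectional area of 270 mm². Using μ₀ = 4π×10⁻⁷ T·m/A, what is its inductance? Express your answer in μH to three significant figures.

L ≈ 763 μH

For a thin toroid, L = μ₀N²A/(2πR).
L = (4π×10⁻⁷)(884)²(2.700×10^-4) / (2π×5.530×10^-2 m) = 7.631×10^-4 H.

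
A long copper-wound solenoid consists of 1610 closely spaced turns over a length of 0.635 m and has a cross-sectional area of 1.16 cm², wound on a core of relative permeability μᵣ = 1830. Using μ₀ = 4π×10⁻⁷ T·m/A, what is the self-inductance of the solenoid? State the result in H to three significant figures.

A = 1.16 cm² = 1.160×10^-4 m².
For a long solenoid, L = μ₀μᵣN²A/ℓ.
L = (4π×10⁻⁷)(1830)(1610)²(1.160×10^-4)/(0.635 m) = 1.089 H.

L ≈ 1.09 H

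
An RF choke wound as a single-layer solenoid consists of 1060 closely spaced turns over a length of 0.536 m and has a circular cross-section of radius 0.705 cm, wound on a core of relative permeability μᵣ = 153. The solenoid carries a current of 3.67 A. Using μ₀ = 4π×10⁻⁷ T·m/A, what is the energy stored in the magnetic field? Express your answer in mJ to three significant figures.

A = πr² = π(7.050×10^-3 m)² = 1.561×10^-4 m².
L = μ₀μᵣN²A/ℓ = (4π×10⁻⁷)(153)(1060)²(1.561×10^-4)/(0.536) = 6.293×10^-2 H.
U = ½LI² = ½(6.293×10^-2)(3.67)² = 0.4238 J.

U ≈ 424 mJ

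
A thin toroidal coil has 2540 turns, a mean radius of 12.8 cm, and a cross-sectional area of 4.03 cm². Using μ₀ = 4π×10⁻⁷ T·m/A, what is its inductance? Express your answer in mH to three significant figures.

L ≈ 4.06 mH

For a thin toroid, L = μ₀N²A/(2πR).
L = (4π×10⁻⁷)(2540)²(4.030×10^-4) / (2π×0.128 m) = 4.062×10^-3 H.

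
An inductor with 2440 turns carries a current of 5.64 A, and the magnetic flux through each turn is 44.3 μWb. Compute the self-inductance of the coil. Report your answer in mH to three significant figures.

Self-inductance is defined by L = NΦ_B/I (flux linkage over current).
L = (2440)(4.430×10^-5 Wb)/(5.64 A) = 1.917×10^-2 H.

L ≈ 19.2 mH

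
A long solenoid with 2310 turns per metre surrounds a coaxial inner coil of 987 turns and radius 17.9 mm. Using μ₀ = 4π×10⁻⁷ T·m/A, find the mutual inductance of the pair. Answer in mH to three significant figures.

M ≈ 2.88 mH

The outer solenoid produces a uniform field B₁ = μ₀n₁I₁ across the inner coil,
so the flux linkage is N₂Φ = N₂B₁A₂ = μ₀n₁N₂A₂·I₁, giving M = μ₀n₁N₂A₂.
A₂ = πr² = π(1.790×10^-2 m)² = 1.007×10^-3 m².
M = (4π×10⁻⁷)(2310)(987)(1.007×10^-3) = 2.884×10^-3 H.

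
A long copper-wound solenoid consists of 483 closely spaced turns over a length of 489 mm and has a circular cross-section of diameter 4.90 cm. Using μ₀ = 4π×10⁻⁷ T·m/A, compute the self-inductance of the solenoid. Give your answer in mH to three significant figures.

L ≈ 1.13 mH

A = π(d/2)² = π(2.450×10^-2 m)² = 1.886×10^-3 m².
For a long solenoid, L = μ₀N²A/ℓ.
L = (4π×10⁻⁷)(483)²(1.886×10^-3)/(0.489 m) = 1.131×10^-3 H.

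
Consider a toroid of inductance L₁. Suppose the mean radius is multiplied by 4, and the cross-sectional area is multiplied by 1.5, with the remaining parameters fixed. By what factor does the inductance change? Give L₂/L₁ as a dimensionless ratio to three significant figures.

L₂/L₁ = 0.375

For a toroid, L ∝ μᵣN²A/R.
L₂/L₁ = (4)^-1 × (1.5) = 0.375.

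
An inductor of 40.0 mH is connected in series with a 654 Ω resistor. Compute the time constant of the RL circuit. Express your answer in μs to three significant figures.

τ = L/R = (4.000×10^-2 H)/(654 Ω) = 6.116×10^-5 s.

τ ≈ 61.2 μs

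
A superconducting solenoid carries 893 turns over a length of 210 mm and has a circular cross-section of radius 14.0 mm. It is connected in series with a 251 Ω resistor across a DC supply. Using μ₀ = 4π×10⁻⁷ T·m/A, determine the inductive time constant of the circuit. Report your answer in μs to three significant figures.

τ ≈ 11.7 μs

A = πr² = π(1.400×10^-2 m)² = 6.158×10^-4 m².
L = μ₀N²A/ℓ = (4π×10⁻⁷)(893)²(6.158×10^-4)/(0.21) = 2.938×10^-3 H.
τ = L/R = (2.938×10^-3)/(251) = 1.171×10^-5 s.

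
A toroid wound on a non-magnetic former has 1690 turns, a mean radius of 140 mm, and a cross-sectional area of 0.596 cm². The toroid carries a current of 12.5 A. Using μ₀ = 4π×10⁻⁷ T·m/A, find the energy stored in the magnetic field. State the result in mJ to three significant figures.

L = μ₀N²A/(2πR) = (4π×10⁻⁷)(1690)²(5.960×10^-5)/(2π×0.14) = 2.432×10^-4 H.
U = ½LI² = ½(2.432×10^-4)(12.5)² = 1.900×10^-2 J.

U ≈ 19.0 mJ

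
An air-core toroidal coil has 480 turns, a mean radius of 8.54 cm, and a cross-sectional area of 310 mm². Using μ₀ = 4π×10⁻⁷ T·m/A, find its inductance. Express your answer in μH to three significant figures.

L ≈ 167 μH

For a thin toroid, L = μ₀N²A/(2πR).
L = (4π×10⁻⁷)(480)²(3.100×10^-4) / (2π×8.540×10^-2 m) = 1.673×10^-4 H.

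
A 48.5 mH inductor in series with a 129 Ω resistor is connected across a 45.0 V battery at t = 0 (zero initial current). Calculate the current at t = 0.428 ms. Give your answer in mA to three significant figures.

τ = L/R = 4.850×10^-2/129 = 3.760×10^-4 s; final current I_∞ = ε/R = 45.0/129 = 0.3488 A.
I(t) = I_∞(1 − e^(−t/τ)) with t/τ = 1.138.
I = (0.3488)(1 − e^(−1.138)) = 0.2371 A.

I ≈ 237 mA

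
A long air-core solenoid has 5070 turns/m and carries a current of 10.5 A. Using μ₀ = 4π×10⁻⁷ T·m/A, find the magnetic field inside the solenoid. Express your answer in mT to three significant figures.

B ≈ 66.9 mT

Inside a long solenoid, B = μ₀nI.
B = (4π×10⁻⁷)(5.070×10^3 m⁻¹)(10.5 A) = 6.690×10^-2 T.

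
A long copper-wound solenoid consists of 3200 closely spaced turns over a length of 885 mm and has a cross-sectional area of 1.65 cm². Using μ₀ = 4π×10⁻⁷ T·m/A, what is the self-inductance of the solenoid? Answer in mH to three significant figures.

A = 1.65 cm² = 1.650×10^-4 m².
For a long solenoid, L = μ₀N²A/ℓ.
L = (4π×10⁻⁷)(3200)²(1.650×10^-4)/(0.885 m) = 2.399×10^-3 H.

L ≈ 2.40 mH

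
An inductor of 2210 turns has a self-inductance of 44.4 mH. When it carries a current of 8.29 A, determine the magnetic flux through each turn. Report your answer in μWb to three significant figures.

From L = NΦ_B/I, the flux per turn is Φ_B = LI/N.
Φ_B = (4.440×10^-2 H)(8.29 A)/2210 = 1.666×10^-4 Wb.

Φ_B ≈ 167 μWb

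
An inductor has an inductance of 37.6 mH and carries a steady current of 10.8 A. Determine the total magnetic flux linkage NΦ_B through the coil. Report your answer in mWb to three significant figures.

NΦ_B ≈ 406 mWb

From L = NΦ_B/I, the flux linkage is NΦ_B = LI.
NΦ_B = (3.760×10^-2 H)(10.8 A) = 0.4061 Wb.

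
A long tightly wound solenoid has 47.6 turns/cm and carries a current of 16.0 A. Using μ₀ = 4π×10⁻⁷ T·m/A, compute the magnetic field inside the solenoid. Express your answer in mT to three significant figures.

Inside a long solenoid, B = μ₀nI.
B = (4π×10⁻⁷)(4.760×10^3 m⁻¹)(16.0 A) = 9.571×10^-2 T.

B ≈ 95.7 mT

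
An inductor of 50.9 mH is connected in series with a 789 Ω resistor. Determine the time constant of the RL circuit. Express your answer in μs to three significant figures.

τ ≈ 64.5 μs

τ = L/R = (5.090×10^-2 H)/(789 Ω) = 6.451×10^-5 s.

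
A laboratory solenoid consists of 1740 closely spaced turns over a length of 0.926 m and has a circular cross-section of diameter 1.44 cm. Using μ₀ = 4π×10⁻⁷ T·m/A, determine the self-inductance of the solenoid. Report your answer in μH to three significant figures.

A = π(d/2)² = π(7.200×10^-3 m)² = 1.629×10^-4 m².
For a long solenoid, L = μ₀N²A/ℓ.
L = (4π×10⁻⁷)(1740)²(1.629×10^-4)/(0.926 m) = 6.691×10^-4 H.

L ≈ 669 μH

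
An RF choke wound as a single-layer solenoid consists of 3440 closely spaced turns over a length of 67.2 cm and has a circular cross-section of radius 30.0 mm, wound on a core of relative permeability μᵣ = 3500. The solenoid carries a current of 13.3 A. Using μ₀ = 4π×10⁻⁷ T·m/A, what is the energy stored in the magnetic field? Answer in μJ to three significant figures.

A = πr² = π(3.000×10^-2 m)² = 2.827×10^-3 m².
L = μ₀μᵣN²A/ℓ = (4π×10⁻⁷)(3500)(3440)²(2.827×10^-3)/(0.672) = 219 H.
U = ½LI² = ½(219)(13.3)² = 1.937×10^4 J.

U ≈ 19400000000 μJ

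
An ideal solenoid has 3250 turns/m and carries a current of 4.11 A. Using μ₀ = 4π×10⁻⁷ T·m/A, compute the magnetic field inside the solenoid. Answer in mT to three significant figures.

B ≈ 16.8 mT

Inside a long solenoid, B = μ₀nI.
B = (4π×10⁻⁷)(3.250×10^3 m⁻¹)(4.11 A) = 1.679×10^-2 T.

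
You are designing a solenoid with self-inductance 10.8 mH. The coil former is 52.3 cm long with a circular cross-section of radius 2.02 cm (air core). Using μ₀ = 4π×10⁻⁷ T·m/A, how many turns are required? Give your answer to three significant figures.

A = πr² = π(2.020×10^-2 m)² = 1.282×10^-3 m².
From L = μ₀N²A/ℓ, N = √(Lℓ / (μ₀A)).
N = √[(1.080×10^-2)(0.523) / ((4π×10⁻⁷)×1.282×10^-3)] = √(3.506×10^6) ≈ 1872.5.

N ≈ 1870 turns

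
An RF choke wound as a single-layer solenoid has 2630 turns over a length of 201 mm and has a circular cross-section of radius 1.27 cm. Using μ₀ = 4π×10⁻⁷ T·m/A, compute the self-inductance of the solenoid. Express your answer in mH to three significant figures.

A = πr² = π(1.270×10^-2 m)² = 5.067×10^-4 m².
For a long solenoid, L = μ₀N²A/ℓ.
L = (4π×10⁻⁷)(2630)²(5.067×10^-4)/(0.201 m) = 2.191×10^-2 H.

L ≈ 21.9 mH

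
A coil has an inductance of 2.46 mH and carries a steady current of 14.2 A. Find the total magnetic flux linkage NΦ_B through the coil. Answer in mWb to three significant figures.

From L = NΦ_B/I, the flux linkage is NΦ_B = LI.
NΦ_B = (2.460×10^-3 H)(14.2 A) = 3.493×10^-2 Wb.

NΦ_B ≈ 34.9 mWb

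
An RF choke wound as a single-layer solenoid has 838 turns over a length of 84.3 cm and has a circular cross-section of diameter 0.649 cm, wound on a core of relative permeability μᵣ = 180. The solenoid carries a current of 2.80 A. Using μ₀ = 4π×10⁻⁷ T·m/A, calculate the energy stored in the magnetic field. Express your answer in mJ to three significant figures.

A = π(d/2)² = π(3.245×10^-3 m)² = 3.308×10^-5 m².
L = μ₀μᵣN²A/ℓ = (4π×10⁻⁷)(180)(838)²(3.308×10^-5)/(0.843) = 6.233×10^-3 H.
U = ½LI² = ½(6.233×10^-3)(2.80)² = 2.443×10^-2 J.

U ≈ 24.4 mJ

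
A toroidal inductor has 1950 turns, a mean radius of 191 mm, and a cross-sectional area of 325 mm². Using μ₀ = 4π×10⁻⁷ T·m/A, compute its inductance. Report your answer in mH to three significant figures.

For a thin toroid, L = μ₀N²A/(2πR).
L = (4π×10⁻⁷)(1950)²(3.250×10^-4) / (2π×0.191 m) = 1.294×10^-3 H.

L ≈ 1.29 mH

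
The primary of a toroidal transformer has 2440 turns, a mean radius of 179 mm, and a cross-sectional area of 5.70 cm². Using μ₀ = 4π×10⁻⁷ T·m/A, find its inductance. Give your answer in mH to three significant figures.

L ≈ 3.79 mH

For a thin toroid, L = μ₀N²A/(2πR).
L = (4π×10⁻⁷)(2440)²(5.700×10^-4) / (2π×0.179 m) = 3.792×10^-3 H.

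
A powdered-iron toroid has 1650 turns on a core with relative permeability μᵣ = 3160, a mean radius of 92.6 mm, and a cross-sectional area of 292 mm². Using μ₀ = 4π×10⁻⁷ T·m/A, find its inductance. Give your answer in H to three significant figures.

L ≈ 5.43 H

For a thin toroid, L = μ₀μᵣN²A/(2πR).
L = (4π×10⁻⁷)(3160)(1650)²(2.920×10^-4) / (2π×9.260×10^-2 m) = 5.426 H.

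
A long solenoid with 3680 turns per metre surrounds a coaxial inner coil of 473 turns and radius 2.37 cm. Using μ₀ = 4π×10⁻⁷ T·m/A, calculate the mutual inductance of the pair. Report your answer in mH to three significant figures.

M ≈ 3.86 mH

The outer solenoid produces a uniform field B₁ = μ₀n₁I₁ across the inner coil,
so the flux linkage is N₂Φ = N₂B₁A₂ = μ₀n₁N₂A₂·I₁, giving M = μ₀n₁N₂A₂.
A₂ = πr² = π(2.370×10^-2 m)² = 1.7646×10^-3 m².
M = (4π×10⁻⁷)(3680)(473)(1.7646×10^-3) = 3.860×10^-3 H.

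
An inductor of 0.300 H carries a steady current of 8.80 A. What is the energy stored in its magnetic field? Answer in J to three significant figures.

Stored magnetic energy: U = ½LI².
U = ½(0.3 H)(8.80 A)² = 11.62 J.

U ≈ 11.6 J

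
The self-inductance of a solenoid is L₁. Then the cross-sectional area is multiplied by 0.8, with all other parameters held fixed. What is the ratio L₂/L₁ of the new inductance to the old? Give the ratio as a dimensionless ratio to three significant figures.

For a solenoid, L ∝ μᵣN²A/ℓ.
L₂/L₁ = (0.8) = 0.800.

L₂/L₁ = 0.800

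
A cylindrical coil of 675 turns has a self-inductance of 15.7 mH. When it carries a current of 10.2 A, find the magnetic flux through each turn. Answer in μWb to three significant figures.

Φ_B ≈ 237 μWb

From L = NΦ_B/I, the flux per turn is Φ_B = LI/N.
Φ_B = (1.570×10^-2 H)(10.2 A)/675 = 2.372×10^-4 Wb.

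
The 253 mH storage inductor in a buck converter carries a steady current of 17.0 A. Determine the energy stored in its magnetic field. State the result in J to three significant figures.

U ≈ 36.6 J

Stored magnetic energy: U = ½LI².
U = ½(0.253 H)(17.0 A)² = 36.56 J.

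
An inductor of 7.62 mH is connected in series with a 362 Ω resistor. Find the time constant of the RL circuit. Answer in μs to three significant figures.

τ ≈ 21.0 μs

τ = L/R = (7.620×10^-3 H)/(362 Ω) = 2.10497×10^-5 s.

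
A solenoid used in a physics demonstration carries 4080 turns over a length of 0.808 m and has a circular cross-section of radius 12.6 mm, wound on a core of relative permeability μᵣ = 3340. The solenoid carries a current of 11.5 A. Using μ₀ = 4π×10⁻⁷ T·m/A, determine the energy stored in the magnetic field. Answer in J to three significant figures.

U ≈ 2850 J

A = πr² = π(1.260×10^-2 m)² = 4.988×10^-4 m².
L = μ₀μᵣN²A/ℓ = (4π×10⁻⁷)(3340)(4080)²(4.988×10^-4)/(0.808) = 43.13 H.
U = ½LI² = ½(43.13)(11.5)² = 2.852×10^3 J.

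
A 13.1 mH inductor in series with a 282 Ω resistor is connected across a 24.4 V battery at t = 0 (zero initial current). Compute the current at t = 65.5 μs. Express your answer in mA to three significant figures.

τ = L/R = 1.310×10^-2/282 = 4.645×10^-5 s; final current I_∞ = ε/R = 24.4/282 = 8.652×10^-2 A.
I(t) = I_∞(1 − e^(−t/τ)) with t/τ = 1.410.
I = (8.652×10^-2)(1 − e^(−1.410)) = 6.540×10^-2 A.

I ≈ 65.4 mA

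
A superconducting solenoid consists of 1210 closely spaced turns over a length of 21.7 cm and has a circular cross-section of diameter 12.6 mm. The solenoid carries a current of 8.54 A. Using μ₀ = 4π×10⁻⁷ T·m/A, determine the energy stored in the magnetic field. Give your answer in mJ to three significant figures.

U ≈ 38.6 mJ

A = π(d/2)² = π(6.300×10^-3 m)² = 1.247×10^-4 m².
L = μ₀N²A/ℓ = (4π×10⁻⁷)(1210)²(1.247×10^-4)/(0.217) = 1.057×10^-3 H.
U = ½LI² = ½(1.057×10^-3)(8.54)² = 3.855×10^-2 J.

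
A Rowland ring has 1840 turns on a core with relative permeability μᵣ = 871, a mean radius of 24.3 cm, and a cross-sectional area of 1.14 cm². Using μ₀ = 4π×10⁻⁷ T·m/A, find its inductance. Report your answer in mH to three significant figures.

L ≈ 277 mH

For a thin toroid, L = μ₀μᵣN²A/(2πR).
L = (4π×10⁻⁷)(871)(1840)²(1.140×10^-4) / (2π×0.243 m) = 0.2767 H.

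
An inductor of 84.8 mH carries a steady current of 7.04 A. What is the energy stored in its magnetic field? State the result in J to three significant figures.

U ≈ 2.10 J

Stored magnetic energy: U = ½LI².
U = ½(8.480×10^-2 H)(7.04 A)² = 2.101 J.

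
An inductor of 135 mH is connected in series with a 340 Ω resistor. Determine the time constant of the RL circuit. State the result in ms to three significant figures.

τ = L/R = (0.135 H)/(340 Ω) = 3.971×10^-4 s.

τ ≈ 0.397 ms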